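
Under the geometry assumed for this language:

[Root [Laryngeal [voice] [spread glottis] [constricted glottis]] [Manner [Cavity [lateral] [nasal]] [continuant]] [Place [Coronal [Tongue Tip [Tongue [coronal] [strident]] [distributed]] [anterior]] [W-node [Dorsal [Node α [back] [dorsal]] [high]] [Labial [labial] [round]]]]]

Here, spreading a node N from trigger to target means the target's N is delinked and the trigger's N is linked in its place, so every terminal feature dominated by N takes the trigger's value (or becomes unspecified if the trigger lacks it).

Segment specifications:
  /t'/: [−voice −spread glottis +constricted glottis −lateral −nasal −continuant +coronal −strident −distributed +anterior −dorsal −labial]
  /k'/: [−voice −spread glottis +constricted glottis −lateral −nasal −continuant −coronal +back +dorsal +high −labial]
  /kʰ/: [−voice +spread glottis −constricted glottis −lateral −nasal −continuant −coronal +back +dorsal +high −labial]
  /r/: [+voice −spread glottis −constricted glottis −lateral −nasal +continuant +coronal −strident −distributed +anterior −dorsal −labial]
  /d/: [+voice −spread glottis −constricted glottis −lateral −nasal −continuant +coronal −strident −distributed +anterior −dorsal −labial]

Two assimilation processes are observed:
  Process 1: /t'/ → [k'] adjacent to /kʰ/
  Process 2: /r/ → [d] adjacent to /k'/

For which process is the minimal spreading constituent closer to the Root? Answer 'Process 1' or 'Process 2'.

Process 1

Process 1 alters [coronal], [anterior], [distributed], [strident], [dorsal], [high], [back]; the lowest common ancestor is Place (depth 1 from Root).
Process 2: the feature that changes is [continuant]; the minimal node is [continuant] (depth 2).
Place is closer to Root than [continuant], so Process 1 spreads the higher node.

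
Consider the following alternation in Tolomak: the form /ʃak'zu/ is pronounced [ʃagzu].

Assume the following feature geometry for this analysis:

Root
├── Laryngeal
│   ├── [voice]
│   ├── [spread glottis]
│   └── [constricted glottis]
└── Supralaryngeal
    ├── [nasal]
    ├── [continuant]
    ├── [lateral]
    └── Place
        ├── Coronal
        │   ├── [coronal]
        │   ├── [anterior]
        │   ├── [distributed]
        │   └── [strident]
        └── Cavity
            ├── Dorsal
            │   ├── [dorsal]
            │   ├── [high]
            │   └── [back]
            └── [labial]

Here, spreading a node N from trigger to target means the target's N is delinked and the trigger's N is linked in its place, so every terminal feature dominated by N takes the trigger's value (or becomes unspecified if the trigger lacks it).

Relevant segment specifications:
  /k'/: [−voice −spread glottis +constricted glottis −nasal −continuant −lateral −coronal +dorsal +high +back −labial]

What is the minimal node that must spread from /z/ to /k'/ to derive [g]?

Comparing /k'/ with its surface form [g], the features that change are [voice], [constricted glottis].
The smallest constituent containing every changed terminal is Laryngeal — each of its daughters lacks at least one of the affected features.
If Laryngeal spreads, every terminal under it takes /z/'s value, producing [g] as observed.
[dorsal], [continuant] — on which /z/ differs from /k'/ — are unchanged, so Root cannot have spread; the constituent is no larger than Laryngeal.

Laryngeal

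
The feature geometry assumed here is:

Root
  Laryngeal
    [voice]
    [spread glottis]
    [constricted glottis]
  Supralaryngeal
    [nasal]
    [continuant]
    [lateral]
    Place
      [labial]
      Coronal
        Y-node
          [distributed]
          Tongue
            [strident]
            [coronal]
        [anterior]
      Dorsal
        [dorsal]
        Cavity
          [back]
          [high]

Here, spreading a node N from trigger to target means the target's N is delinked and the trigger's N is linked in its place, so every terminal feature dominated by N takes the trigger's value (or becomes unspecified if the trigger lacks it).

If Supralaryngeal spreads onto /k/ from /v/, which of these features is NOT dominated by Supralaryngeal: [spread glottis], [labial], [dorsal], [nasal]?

[spread glottis]

Supralaryngeal dominates exactly [nasal], [continuant], [lateral], [labial], [distributed], [strident], [coronal], [anterior], [dorsal], [back], [high].
[nasal], [dorsal], [labial] all lie under Supralaryngeal, so they are overwritten when Supralaryngeal spreads.
But [spread glottis] is a dependent of Laryngeal, outside Supralaryngeal; it is therefore untouched by the spreading.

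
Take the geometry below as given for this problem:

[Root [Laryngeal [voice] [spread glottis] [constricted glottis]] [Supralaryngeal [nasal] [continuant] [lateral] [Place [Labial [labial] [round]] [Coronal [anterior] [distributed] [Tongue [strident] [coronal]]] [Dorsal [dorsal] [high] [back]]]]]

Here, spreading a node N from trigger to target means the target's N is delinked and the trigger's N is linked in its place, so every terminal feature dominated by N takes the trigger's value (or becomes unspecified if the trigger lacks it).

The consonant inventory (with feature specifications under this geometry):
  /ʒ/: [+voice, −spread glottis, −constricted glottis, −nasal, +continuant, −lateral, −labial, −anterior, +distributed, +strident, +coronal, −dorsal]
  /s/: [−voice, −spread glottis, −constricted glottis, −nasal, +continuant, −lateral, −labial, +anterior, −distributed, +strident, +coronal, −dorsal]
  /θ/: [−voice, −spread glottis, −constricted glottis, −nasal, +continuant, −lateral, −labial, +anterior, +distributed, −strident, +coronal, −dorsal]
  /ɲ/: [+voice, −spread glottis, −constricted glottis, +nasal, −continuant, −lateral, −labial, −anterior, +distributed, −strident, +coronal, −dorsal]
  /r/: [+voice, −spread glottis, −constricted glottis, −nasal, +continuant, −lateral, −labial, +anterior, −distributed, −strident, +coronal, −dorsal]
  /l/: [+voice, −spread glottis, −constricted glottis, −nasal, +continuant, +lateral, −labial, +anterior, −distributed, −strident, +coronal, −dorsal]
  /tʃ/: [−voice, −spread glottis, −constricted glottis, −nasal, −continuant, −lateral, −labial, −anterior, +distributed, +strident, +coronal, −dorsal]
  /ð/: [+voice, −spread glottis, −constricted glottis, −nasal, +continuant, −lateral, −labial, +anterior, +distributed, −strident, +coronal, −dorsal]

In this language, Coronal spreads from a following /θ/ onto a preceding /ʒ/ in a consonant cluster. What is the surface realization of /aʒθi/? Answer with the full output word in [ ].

Terminals under Coronal in this geometry: [anterior], [distributed], [strident], [coronal].
The target acquires /θ/'s values for everything under Coronal — [+anterior], [+distributed], [−strident], [+coronal] — while keeping its own [voice], [spread glottis], [constricted glottis], ….
The resulting bundle matches /ð/ in the inventory; substituting it for /ʒ/ gives [aðθi].

[aðθi]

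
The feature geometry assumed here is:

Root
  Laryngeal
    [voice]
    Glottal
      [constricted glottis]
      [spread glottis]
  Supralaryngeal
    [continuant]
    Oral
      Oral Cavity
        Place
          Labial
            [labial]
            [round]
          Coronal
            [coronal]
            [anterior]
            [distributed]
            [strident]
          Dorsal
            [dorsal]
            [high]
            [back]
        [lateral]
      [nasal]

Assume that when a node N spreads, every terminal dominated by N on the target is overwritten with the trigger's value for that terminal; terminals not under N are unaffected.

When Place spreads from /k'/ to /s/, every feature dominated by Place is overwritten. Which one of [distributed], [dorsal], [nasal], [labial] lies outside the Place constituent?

[nasal]

Under this geometry, Place contains [labial], [round], [coronal], [anterior], [distributed], [strident], [dorsal], [high], [back].
Of the listed options, [labial], [dorsal], [distributed] are among these and would be overwritten by spreading Place.
[nasal] is not within the Place subtree (it hangs from Oral), so /s/'s [nasal] value survives.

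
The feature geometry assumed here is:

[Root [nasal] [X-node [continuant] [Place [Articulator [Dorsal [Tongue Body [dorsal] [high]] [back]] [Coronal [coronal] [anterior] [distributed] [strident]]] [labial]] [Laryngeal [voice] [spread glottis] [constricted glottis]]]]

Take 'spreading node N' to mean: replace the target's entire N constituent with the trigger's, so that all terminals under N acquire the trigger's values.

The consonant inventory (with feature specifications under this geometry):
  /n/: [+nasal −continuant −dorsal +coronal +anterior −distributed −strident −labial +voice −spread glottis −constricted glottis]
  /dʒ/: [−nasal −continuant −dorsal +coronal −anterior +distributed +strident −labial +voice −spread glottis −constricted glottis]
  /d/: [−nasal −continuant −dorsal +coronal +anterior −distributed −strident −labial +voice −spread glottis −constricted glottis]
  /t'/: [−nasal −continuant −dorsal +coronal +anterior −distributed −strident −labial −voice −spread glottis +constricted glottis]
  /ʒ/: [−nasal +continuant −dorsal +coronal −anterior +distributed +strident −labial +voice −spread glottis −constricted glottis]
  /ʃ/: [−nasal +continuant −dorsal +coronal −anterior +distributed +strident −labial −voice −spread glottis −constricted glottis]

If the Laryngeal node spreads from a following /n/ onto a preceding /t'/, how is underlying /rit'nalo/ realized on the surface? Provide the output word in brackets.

Laryngeal immediately or transitively dominates [voice], [spread glottis], [constricted glottis].
The target acquires /n/'s values for everything under Laryngeal — [+voice], [−spread glottis], [−constricted glottis] — while keeping its own [nasal], [continuant], [dorsal], ….
Among the inventory, only /d/ has exactly this specification, giving the surface form [ridnalo].

[ridnalo]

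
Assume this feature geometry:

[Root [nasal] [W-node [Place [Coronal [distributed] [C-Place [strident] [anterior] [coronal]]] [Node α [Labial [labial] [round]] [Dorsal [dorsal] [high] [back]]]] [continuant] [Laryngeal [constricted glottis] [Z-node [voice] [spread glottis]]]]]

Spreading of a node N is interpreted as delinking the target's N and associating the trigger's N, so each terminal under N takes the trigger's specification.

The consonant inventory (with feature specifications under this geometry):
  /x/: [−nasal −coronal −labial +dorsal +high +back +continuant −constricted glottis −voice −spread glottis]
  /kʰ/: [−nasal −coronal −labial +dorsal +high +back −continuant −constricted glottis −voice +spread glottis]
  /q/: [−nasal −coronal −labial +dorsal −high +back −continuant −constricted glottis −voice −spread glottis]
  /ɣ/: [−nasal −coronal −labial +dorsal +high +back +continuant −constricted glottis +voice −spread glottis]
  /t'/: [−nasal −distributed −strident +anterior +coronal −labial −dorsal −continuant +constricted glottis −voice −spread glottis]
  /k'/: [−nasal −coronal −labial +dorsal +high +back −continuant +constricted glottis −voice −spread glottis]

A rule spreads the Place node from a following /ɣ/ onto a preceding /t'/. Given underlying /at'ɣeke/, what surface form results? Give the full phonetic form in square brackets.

The Place node dominates the terminals [distributed], [strident], [anterior], [coronal], [labial], [round], [dorsal], [high], [back].
The target acquires /ɣ/'s values for everything under Place — [−coronal], [−labial], [+dorsal], [+high], [+back] — while keeping its own [nasal], [continuant], [constricted glottis], ….
This feature bundle is that of [k'], so /at'ɣeke/ surfaces as [ak'ɣeke].

[ak'ɣeke]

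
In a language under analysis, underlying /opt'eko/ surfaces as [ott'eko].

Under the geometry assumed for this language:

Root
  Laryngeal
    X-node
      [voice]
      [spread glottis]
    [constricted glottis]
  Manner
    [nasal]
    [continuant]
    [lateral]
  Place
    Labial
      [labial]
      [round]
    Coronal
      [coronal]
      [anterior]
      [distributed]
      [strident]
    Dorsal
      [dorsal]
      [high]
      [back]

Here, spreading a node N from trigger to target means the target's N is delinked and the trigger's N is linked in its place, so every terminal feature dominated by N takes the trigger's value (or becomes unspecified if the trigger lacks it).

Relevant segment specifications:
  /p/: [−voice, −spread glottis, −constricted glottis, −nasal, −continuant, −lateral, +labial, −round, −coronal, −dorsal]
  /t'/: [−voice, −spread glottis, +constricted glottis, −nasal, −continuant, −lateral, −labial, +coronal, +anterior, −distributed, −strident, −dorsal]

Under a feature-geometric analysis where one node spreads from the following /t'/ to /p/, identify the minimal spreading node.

/p/ and [t] differ in [labial], [round], [coronal], [anterior], [distributed], [strident]; every other specified feature is identical.
These terminals are all dominated by Place, and no proper subconstituent of Place covers them all; Place is their lowest common ancestor.
If Place spreads, every terminal under it takes /t'/'s value, producing [t] as observed.
Since [constricted glottis] is preserved even though /t'/ disagrees there, no node above Place spread.

Place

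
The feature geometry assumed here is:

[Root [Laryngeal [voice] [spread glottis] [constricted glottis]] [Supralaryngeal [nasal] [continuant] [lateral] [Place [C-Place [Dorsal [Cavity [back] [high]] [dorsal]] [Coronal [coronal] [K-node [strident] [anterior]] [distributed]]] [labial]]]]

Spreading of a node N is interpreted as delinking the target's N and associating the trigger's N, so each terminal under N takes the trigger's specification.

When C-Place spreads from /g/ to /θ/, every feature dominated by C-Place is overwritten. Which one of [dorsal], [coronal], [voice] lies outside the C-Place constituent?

[voice]

Under this geometry, C-Place contains [back], [high], [dorsal], [coronal], [strident], [anterior], [distributed].
Spreading C-Place replaces [coronal], [dorsal] with the trigger's values, since each sits inside the C-Place constituent.
[voice] attaches under Laryngeal, not under C-Place, so /θ/ retains its own value for [voice].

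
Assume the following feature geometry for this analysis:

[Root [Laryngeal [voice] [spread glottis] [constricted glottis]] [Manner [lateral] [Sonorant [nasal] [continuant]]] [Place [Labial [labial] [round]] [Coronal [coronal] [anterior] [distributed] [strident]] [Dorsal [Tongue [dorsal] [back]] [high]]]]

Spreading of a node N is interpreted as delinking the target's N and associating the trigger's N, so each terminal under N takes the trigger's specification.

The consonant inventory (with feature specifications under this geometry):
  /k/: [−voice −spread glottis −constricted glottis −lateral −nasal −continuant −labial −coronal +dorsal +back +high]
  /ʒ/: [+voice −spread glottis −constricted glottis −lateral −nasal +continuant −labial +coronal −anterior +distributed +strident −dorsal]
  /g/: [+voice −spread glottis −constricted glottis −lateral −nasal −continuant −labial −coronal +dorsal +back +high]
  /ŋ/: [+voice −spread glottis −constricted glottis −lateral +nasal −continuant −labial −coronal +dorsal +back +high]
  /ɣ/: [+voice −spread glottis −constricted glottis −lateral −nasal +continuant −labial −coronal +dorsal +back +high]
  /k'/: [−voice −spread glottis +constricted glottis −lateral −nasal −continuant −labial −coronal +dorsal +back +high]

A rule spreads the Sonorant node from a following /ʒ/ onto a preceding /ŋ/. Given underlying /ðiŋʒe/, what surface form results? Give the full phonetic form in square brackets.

[ðiɣʒe]

Terminals under Sonorant in this geometry: [nasal], [continuant].
The target acquires /ʒ/'s values for everything under Sonorant — [−nasal], [+continuant] — while keeping its own [voice], [spread glottis], [constricted glottis], ….
This feature bundle is that of [ɣ], so /ðiŋʒe/ surfaces as [ðiɣʒe].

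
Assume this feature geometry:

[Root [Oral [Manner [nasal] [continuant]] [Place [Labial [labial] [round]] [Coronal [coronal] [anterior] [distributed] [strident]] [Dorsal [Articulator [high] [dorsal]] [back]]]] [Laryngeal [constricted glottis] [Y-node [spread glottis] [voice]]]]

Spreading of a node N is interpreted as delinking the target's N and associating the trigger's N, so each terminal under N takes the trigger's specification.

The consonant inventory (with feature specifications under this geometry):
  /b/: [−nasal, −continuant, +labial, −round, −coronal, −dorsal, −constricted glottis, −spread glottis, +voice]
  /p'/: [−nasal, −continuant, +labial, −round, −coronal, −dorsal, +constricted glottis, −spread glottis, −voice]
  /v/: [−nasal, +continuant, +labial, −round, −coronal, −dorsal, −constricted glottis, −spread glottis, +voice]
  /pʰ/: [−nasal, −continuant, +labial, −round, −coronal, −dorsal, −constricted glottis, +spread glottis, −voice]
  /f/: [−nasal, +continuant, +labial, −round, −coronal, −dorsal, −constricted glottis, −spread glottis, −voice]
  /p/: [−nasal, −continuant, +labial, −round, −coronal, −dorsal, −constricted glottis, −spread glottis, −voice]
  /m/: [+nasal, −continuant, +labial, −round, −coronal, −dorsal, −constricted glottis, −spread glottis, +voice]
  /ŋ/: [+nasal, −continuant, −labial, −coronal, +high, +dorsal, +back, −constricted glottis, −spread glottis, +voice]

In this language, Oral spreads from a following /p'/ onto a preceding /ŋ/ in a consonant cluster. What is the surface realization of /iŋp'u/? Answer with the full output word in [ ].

[ibp'u]

Terminals under Oral in this geometry: [nasal], [continuant], [labial], [round], [coronal], [anterior], [distributed], [strident], [high], [dorsal], [back].
The target acquires /p'/'s values for everything under Oral — [−nasal], [−continuant], [+labial], [−round], [−coronal], [−dorsal] — while keeping its own [constricted glottis], [spread glottis], [voice].
Among the inventory, only /b/ has exactly this specification, giving the surface form [ibp'u].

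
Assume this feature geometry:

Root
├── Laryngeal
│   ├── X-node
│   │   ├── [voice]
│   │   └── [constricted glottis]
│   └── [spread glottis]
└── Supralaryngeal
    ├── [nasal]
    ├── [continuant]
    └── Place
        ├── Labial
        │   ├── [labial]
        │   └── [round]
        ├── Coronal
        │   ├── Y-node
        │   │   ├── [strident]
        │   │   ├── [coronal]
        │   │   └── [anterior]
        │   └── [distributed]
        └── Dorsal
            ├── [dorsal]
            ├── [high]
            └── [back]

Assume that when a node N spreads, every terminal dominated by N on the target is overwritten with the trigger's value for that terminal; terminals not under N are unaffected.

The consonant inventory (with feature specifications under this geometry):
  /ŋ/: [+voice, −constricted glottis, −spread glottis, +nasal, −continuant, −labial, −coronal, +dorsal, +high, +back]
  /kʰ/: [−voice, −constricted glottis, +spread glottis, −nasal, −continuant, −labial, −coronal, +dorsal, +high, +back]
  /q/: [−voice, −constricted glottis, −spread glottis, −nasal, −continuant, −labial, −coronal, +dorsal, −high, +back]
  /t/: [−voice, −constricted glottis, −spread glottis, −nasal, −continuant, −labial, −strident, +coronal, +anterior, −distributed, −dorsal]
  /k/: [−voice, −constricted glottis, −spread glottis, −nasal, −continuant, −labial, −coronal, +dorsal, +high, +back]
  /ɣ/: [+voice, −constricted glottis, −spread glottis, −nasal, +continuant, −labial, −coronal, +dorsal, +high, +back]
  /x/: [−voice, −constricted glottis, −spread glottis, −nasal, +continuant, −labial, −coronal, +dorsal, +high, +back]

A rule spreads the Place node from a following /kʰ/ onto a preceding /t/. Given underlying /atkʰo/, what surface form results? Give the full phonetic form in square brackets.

Place immediately or transitively dominates [labial], [round], [strident], [coronal], [anterior], [distributed], [dorsal], [high], [back].
The target acquires /kʰ/'s values for everything under Place — [−labial], [−coronal], [+dorsal], [+high], [+back] — while keeping its own [voice], [constricted glottis], [spread glottis], ….
Among the inventory, only /k/ has exactly this specification, giving the surface form [akkʰo].

[akkʰo]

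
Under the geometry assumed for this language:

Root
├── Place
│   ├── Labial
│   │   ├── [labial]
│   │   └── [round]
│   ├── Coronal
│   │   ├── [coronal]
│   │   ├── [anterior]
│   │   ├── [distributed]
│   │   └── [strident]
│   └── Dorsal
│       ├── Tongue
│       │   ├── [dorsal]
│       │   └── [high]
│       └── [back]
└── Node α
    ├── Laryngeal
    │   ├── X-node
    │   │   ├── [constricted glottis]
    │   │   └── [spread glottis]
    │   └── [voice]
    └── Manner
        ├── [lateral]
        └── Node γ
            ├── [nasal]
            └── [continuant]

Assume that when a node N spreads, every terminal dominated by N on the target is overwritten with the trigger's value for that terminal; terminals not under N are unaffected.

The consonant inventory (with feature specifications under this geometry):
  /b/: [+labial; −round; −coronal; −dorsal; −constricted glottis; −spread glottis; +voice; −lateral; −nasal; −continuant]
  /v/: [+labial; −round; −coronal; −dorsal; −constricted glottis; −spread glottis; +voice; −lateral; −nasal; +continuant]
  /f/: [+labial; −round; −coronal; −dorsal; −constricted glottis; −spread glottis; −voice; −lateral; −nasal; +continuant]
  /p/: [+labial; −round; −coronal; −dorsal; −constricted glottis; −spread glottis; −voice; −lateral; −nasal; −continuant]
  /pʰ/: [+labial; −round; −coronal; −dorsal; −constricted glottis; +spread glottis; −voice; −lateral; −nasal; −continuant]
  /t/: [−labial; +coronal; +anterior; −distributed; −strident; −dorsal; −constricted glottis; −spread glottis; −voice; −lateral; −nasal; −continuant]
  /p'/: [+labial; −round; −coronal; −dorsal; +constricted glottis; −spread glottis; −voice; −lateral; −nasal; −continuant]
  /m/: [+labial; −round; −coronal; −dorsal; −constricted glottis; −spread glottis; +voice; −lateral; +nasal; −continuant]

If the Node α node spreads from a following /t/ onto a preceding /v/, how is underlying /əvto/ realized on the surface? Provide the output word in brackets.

Terminals under Node α in this geometry: [constricted glottis], [spread glottis], [voice], [lateral], [nasal], [continuant].
Spreading Node α from /t/ onto /v/ replaces those values with /t/'s: [−constricted glottis], [−spread glottis], [−voice], [−lateral], [−nasal], [−continuant]. Features outside Node α ([labial], [round], [coronal], …) stay as in /v/.
This feature bundle is that of [p], so /əvto/ surfaces as [əpto].

[əpto]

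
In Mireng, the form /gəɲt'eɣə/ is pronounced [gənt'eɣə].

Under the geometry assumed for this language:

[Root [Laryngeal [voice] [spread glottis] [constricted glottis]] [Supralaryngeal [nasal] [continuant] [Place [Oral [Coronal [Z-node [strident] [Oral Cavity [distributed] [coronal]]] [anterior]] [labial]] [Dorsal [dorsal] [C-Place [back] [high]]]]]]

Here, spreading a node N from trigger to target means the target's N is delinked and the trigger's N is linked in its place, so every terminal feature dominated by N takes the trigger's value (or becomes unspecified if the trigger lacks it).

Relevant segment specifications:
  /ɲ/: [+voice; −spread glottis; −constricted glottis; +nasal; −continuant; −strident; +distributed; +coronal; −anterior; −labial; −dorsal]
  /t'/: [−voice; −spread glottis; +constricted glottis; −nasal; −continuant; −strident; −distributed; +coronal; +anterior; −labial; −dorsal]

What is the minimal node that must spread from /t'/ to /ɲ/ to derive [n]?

Coronal

Comparing /ɲ/ with its surface form [n], the features that change are [anterior], [distributed].
These terminals are all dominated by Coronal, and no proper subconstituent of Coronal covers them all; Coronal is their lowest common ancestor.
Delinking /ɲ/'s Coronal and associating /t'/'s Coronal gives precisely the feature bundle of [n].
[nasal], [voice] stay as in /ɲ/ although /t'/ differs there, so no node dominating them spread; among the remaining candidates Coronal is the lowest that derives the output.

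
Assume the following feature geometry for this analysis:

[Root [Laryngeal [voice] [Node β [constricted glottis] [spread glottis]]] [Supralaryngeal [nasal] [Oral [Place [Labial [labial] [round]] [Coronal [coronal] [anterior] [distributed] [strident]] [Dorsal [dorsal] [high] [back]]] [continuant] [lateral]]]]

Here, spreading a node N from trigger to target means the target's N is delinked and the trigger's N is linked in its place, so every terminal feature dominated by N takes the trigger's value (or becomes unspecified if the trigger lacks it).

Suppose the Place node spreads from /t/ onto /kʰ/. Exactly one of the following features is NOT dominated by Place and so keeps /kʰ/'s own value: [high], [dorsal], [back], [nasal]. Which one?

Under this geometry, Place contains [labial], [round], [coronal], [anterior], [distributed], [strident], [dorsal], [high], [back].
Of the listed options, [back], [dorsal], [high] are among these and would be overwritten by spreading Place.
[nasal] is not within the Place subtree (it hangs from Supralaryngeal), so /kʰ/'s [nasal] value survives.

[nasal]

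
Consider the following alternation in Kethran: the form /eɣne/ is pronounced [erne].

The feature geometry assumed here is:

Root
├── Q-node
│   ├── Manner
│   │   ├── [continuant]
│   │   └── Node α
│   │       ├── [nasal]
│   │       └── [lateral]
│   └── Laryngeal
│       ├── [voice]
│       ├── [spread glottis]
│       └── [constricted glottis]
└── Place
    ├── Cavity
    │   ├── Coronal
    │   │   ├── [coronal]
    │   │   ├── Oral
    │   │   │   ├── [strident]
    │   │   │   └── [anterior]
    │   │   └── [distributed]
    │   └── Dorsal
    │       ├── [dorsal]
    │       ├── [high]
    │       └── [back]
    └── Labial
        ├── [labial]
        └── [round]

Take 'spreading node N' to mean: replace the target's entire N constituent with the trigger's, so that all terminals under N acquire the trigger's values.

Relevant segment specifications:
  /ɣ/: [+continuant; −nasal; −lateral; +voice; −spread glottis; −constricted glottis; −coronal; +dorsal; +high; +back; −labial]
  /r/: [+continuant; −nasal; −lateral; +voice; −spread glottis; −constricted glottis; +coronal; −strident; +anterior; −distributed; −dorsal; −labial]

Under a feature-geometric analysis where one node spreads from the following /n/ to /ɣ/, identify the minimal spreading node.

Cavity

Feature comparison: [coronal], [anterior], [distributed], [strident], [dorsal], [high], [back] differ between /ɣ/ and [r]; the remaining terminals match.
Tracing each changed feature up the tree, the paths first meet at Cavity; any lower node misses at least one of them.
Delinking /ɣ/'s Cavity and associating /n/'s Cavity gives precisely the feature bundle of [r].
Features on which the two segments disagree outside Cavity, such as [continuant], [nasal], are unchanged — nothing dominating them spread, and Cavity is the minimal sufficient constituent.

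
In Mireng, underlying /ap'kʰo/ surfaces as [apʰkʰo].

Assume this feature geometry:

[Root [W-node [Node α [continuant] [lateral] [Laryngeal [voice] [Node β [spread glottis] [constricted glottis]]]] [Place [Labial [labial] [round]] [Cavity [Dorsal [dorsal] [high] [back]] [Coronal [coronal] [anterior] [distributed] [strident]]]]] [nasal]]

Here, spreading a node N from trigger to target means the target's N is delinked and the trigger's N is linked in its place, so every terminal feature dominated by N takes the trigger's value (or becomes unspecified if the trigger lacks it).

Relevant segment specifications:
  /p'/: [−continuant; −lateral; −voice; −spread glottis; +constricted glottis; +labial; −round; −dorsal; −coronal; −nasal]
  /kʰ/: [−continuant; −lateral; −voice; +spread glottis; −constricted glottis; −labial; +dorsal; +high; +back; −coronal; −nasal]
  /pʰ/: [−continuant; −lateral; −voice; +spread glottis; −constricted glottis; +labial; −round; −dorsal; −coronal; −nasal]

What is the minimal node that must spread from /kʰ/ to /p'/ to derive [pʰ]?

Node β

Feature comparison: [spread glottis], [constricted glottis] differ between /p'/ and [pʰ]; the remaining terminals match.
These terminals are all dominated by Node β, and no proper subconstituent of Node β covers them all; Node β is their lowest common ancestor.
Delinking /p'/'s Node β and associating /kʰ/'s Node β gives precisely the feature bundle of [pʰ].
[dorsal], [labial] stay as in /p'/ although /kʰ/ differs there, so no node dominating them spread; among the remaining candidates Node β is the lowest that derives the output.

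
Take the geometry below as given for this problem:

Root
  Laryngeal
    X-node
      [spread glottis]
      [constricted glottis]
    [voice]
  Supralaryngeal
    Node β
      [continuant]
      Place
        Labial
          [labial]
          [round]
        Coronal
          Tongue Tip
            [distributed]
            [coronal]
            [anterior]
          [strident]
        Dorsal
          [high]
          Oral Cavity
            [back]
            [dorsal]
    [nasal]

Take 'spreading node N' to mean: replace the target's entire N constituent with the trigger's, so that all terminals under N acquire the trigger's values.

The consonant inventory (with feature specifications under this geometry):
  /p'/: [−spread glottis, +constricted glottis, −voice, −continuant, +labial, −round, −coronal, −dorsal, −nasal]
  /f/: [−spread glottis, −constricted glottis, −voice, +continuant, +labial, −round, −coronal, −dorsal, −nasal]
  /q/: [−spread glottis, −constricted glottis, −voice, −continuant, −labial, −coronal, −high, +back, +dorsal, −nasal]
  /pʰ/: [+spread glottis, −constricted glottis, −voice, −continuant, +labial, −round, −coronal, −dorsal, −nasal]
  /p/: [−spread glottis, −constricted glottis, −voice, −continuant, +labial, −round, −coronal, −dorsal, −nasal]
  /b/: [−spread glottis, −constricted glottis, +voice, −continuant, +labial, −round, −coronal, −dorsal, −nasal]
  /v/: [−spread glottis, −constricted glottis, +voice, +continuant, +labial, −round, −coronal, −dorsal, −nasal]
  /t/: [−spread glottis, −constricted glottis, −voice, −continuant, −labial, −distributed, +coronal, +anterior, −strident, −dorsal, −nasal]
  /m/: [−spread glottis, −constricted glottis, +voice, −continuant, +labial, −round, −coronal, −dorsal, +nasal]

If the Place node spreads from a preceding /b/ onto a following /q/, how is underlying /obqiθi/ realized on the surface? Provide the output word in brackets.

The Place node dominates the terminals [labial], [round], [distributed], [coronal], [anterior], [strident], [high], [back], [dorsal].
The target acquires /b/'s values for everything under Place — [+labial], [−round], [−coronal], [−dorsal] — while keeping its own [spread glottis], [constricted glottis], [voice], ….
The resulting bundle matches /p/ in the inventory; substituting it for /q/ gives [obpiθi].

[obpiθi]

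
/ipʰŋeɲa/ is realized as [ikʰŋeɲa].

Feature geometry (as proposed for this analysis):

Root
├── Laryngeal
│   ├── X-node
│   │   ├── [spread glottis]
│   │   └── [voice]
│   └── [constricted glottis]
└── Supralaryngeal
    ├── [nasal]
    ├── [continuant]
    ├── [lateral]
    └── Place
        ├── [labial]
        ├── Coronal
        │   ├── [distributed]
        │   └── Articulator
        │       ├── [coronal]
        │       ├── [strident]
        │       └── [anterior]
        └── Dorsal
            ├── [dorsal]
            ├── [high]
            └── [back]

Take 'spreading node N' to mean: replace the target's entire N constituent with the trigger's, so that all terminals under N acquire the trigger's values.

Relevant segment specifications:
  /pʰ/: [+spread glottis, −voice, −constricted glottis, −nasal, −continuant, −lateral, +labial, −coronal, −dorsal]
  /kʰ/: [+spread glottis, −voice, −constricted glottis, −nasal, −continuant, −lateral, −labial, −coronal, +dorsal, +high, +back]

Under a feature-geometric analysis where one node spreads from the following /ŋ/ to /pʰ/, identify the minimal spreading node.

Place

The alternation /pʰ/ → [kʰ] changes [labial], [dorsal], [high], [back] and nothing else.
In this geometry the lowest node dominating all of them is Place: every daughter of Place dominates only a proper subset, so no lower node suffices.
Spreading Place from /ŋ/ overwrites each of those terminals with /ŋ/'s values, yielding exactly [kʰ].
[nasal] — on which /ŋ/ differs from /pʰ/ — is unchanged, so neither Supralaryngeal nor anything higher can have spread; the constituent is no larger than Place.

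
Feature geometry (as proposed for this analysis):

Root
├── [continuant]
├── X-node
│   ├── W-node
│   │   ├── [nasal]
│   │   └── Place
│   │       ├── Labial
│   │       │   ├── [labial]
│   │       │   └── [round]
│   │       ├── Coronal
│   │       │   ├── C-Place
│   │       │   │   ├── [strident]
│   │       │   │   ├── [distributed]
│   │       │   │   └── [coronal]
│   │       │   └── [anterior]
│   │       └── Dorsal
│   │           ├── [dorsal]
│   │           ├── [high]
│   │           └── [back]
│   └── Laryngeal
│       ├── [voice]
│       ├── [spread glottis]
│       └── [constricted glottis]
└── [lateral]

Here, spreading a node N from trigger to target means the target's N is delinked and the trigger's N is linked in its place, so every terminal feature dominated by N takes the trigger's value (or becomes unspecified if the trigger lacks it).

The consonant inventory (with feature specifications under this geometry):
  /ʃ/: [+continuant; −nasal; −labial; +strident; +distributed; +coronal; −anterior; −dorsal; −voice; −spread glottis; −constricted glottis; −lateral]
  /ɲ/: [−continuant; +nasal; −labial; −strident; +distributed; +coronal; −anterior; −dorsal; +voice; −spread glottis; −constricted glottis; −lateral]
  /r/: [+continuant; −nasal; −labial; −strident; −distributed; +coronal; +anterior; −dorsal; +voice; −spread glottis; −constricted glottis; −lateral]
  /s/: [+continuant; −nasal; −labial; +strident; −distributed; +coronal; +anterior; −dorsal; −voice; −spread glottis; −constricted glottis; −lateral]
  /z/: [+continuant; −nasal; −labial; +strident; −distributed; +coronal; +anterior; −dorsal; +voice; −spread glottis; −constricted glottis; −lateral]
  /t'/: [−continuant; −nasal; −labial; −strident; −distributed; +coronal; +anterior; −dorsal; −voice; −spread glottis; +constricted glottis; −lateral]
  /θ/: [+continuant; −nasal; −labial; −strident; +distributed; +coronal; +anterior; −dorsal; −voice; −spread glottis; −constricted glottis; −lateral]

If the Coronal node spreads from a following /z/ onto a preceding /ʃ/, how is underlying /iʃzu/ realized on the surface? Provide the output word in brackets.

[iszu]

Coronal immediately or transitively dominates [strident], [distributed], [coronal], [anterior].
After delinking /ʃ/'s Coronal and linking /z/'s, the affected terminals become [+strident], [−distributed], [+coronal], [+anterior]; [continuant], [nasal], [labial], … (outside Coronal) are retained from /ʃ/.
The resulting bundle matches /s/ in the inventory; substituting it for /ʃ/ gives [iszu].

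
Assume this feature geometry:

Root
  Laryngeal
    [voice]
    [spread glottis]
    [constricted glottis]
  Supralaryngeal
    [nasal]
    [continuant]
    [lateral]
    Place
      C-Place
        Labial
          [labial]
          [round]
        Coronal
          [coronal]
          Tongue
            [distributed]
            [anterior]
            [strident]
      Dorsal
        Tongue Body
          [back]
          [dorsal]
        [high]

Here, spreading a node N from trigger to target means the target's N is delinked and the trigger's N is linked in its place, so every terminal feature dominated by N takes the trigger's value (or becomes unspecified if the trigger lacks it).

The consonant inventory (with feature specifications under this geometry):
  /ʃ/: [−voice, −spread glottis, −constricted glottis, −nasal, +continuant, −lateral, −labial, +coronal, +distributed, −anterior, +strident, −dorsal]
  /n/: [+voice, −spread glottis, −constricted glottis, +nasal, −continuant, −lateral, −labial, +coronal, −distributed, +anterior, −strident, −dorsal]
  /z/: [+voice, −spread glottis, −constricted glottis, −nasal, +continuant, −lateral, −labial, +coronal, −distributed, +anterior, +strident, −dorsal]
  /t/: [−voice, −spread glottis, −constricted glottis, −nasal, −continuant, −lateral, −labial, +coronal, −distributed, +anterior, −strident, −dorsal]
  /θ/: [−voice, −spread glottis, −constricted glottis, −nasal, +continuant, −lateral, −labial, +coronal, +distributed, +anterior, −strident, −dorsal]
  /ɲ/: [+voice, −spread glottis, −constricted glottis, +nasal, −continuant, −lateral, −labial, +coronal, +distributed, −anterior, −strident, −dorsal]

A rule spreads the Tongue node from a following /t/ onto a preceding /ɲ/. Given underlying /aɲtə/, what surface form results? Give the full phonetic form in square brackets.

The Tongue node dominates the terminals [distributed], [anterior], [strident].
Spreading Tongue from /t/ onto /ɲ/ replaces those values with /t/'s: [−distributed], [+anterior], [−strident]. Features outside Tongue ([voice], [spread glottis], [constricted glottis], …) stay as in /ɲ/.
The resulting bundle matches /n/ in the inventory; substituting it for /ɲ/ gives [antə].

[antə]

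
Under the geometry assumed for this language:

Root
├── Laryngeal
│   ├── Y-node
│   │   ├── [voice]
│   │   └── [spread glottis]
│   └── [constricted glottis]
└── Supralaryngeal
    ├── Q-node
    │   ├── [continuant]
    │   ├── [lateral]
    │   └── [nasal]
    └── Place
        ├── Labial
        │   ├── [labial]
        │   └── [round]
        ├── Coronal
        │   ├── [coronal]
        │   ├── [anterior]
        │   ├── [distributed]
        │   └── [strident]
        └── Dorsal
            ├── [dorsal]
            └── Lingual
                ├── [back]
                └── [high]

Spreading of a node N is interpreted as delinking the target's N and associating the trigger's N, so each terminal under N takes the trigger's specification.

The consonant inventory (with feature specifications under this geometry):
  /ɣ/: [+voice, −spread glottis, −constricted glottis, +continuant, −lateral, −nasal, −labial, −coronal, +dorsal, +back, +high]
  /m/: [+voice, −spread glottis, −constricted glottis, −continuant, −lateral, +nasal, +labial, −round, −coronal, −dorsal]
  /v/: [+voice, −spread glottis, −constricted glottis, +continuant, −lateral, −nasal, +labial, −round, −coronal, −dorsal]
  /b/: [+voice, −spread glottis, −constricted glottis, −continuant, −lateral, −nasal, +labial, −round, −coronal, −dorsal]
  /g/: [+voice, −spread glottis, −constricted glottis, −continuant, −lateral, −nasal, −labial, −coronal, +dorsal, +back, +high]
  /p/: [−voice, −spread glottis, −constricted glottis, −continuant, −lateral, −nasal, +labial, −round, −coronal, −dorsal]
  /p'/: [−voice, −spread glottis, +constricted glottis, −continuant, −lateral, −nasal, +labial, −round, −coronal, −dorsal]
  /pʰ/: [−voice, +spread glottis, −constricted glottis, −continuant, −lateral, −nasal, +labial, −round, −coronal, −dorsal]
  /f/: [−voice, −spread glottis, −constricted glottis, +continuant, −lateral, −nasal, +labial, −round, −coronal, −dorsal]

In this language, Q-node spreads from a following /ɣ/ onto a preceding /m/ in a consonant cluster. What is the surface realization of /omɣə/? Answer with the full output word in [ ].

[ovɣə]

Q-node immediately or transitively dominates [continuant], [lateral], [nasal].
Spreading Q-node from /ɣ/ onto /m/ replaces those values with /ɣ/'s: [+continuant], [−lateral], [−nasal]. Features outside Q-node ([voice], [spread glottis], [constricted glottis], …) stay as in /m/.
This feature bundle is that of [v], so /omɣə/ surfaces as [ovɣə].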